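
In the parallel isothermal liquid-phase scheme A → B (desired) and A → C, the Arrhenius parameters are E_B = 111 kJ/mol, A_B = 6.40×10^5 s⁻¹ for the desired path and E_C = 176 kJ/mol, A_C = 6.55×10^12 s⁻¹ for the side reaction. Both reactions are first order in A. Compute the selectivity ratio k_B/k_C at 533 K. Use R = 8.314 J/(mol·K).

Since both paths have the same order in A, the concentration cancels and S_{B/C} = k_B/k_C = (A_B/A_C)·exp[(E_C−E_B)/(RT)].
(E_C−E_B)/(RT) = (176−111)×10³/(8.314×533) = 65000/4431 = 14.67.
k_B/k_C = (6.40×10^5/6.55×10^12)·exp(14.67) = 9.771×10^-8 × 2.346×10^6 = 0.229.
Since E_B < E_C, lowering the temperature improves selectivity toward B.

0.229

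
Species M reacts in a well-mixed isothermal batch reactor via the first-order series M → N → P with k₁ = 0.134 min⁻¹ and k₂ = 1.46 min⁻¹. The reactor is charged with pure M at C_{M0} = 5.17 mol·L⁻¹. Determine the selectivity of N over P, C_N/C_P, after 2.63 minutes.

The intermediate concentration in a first-order A→B→C sequence is C_N = k₁C_{M0}(e^(−k₁t) − e^(−k₂t))/(k₂−k₁).
e^(−k₁t) = e^(−0.134×2.63) = e^(−0.3524) = 0.7030; e^(−k₂t) = e^(−3.840) = 0.02150.
C_N = 0.134×5.17/(1.46−0.134) × (0.7030−0.02150) = 0.5225×0.6815 = 0.3560 mol·L⁻¹.
C_M = C_{M0}e^(−k₁t) = 3.634 mol·L⁻¹, so C_P = C_{M0}−C_M−C_N = 1.180 mol·L⁻¹; C_N/C_P = 0.302.

0.302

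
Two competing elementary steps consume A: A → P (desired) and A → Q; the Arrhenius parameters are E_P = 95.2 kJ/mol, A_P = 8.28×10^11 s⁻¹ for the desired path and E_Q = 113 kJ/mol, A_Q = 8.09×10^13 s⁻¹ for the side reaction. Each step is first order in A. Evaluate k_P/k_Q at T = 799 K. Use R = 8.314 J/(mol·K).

Since both paths have the same order in A, the concentration cancels and S_{P/Q} = k_P/k_Q = (A_P/A_Q)·exp[(E_Q−E_P)/(RT)].
(E_Q−E_P)/(RT) = (113−95.2)×10³/(8.314×799) = 17800/6643 = 2.680.
k_P/k_Q = (8.28×10^11/8.09×10^13)·exp(2.680) = 0.01023 × 14.58 = 0.149.

0.149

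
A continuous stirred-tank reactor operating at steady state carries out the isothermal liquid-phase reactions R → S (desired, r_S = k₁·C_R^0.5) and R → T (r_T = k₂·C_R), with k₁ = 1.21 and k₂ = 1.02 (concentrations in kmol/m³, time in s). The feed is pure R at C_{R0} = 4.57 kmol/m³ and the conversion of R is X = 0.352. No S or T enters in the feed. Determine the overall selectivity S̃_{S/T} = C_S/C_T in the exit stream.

0.689

Exit C_R = C_{R0}(1−X) = 4.57×0.648 = 2.961 kmol/m³.
In a CSTR the entire volume is at exit conditions, so r_S = 1.21×2.961^0.5 = 2.082 and r_T = 1.02×2.961 = 3.021.
Overall selectivity = C_S/C_T = r_Sτ/(r_Tτ) = r_S/r_T = 0.689.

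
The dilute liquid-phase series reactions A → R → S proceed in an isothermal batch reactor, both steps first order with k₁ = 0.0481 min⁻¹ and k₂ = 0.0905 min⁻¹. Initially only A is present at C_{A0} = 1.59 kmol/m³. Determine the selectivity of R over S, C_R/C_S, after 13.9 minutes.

1.13

For first-order series with pure A initially, C_R(t) = k₁C_{A0}/(k₂−k₁)·(e^(−k₁t) − e^(−k₂t)).
e^(−k₁t) = e^(−0.0481×13.9) = e^(−0.6686) = 0.5124; e^(−k₂t) = e^(−1.258) = 0.2842.
C_R = 0.0481×1.59/(0.0905−0.0481) × (0.5124−0.2842) = 1.804×0.2282 = 0.4116 kmol/m³.
C_A = C_{A0}e^(−k₁t) = 0.8148 kmol/m³, so C_S = C_{A0}−C_A−C_R = 0.3636 kmol/m³; C_R/C_S = 1.13.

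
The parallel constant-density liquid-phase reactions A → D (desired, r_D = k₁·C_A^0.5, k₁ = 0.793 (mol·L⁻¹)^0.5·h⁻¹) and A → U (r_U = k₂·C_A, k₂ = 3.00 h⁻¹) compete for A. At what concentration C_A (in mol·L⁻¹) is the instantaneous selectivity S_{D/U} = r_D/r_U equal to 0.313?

0.713 mol·L⁻¹

S_{D/U} = (k₁/k₂)·C_A^-0.5 ⇒ C_A = (S·k₂/k₁)^(-2).
= (0.313×3.00/0.793)^(-2) = (1.184)^(-2) = 0.713 mol·L⁻¹.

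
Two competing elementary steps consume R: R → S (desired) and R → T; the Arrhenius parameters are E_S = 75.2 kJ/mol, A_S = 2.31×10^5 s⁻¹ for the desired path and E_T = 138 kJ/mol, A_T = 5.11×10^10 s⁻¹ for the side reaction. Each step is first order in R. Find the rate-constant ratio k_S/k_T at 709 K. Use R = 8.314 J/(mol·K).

0.191

With equal orders, S_{S/T} = k_S/k_T = (A_S/A_T)·exp[(E_T−E_S)/(RT)].
(E_T−E_S)/(RT) = (138−75.2)×10³/(8.314×709) = 62800/5895 = 10.65.
k_S/k_T = (2.31×10^5/5.11×10^10)·exp(10.65) = 4.521×10^-6 × 42352 = 0.191.
Since E_S < E_T, lowering the temperature improves selectivity toward S.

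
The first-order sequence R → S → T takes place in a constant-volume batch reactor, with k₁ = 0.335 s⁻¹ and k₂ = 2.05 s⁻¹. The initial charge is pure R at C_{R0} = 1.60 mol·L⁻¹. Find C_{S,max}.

0.184 mol·L⁻¹

For a first-order series the maximum intermediate yield is C_{S,max}/C_{R0} = (k₁/k₂)^[k₂/(k₂−k₁)].
= (0.335/2.05)^(2.05/(2.05−0.335)) = (0.1634)^(1.195) = 0.1147.
C_{S,max} = 0.1147×1.60 = 0.184 mol·L⁻¹.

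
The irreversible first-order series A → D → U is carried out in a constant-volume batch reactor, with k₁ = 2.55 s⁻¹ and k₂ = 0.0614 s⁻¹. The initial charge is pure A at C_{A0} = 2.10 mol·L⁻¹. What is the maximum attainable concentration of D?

Evaluating C_D at t_opt = ln(k₂/k₁)/(k₂−k₁) gives C_{D,max}/C_{A0} = (k₁/k₂)^[k₂/(k₂−k₁)].
= (2.55/0.0614)^(0.0614/(0.0614−2.55)) = (41.53)^(-0.02467) = 0.9122.
C_{D,max} = 0.9122×2.10 = 1.92 mol·L⁻¹.

1.92 mol·L⁻¹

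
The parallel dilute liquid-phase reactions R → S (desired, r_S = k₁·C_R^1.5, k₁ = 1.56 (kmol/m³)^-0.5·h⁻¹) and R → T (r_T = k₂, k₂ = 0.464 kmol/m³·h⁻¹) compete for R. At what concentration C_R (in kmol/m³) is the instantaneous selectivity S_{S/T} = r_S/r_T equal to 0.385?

S_{S/T} = (k₁/k₂)·C_R^1.5 ⇒ C_R = (S·k₂/k₁)^(1/1.5).
= (0.385×0.464/1.56)^(0.6667) = (0.1145)^(0.6667) = 0.236 kmol/m³.

0.236 kmol/m³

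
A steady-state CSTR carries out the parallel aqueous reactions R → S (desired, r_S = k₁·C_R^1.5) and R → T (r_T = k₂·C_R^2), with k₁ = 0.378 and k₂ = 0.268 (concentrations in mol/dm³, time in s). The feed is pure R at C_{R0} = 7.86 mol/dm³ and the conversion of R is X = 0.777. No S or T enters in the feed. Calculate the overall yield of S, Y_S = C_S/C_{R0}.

0.401

Exit C_R = C_{R0}(1−X) = 7.86×0.223 = 1.753 mol/dm³.
In a CSTR the entire volume is at exit conditions, so r_S = 0.378×1.753^1.5 = 0.8772 and r_T = 0.268×1.753^2 = 0.8234.
Fraction of consumed R going to S: r_S/(r_S+r_T) = 0.5158.
C_S = 0.5158·C_{R0}·X = 0.5158×7.86×0.777 = 3.15 mol/dm³; Y_S = C_S/C_{R0} = 0.401.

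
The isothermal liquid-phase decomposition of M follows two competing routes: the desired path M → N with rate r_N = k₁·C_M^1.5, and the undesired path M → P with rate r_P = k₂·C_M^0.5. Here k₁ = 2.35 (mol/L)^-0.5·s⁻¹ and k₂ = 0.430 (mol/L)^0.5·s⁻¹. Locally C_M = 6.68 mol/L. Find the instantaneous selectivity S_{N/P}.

S_{N/P} = r_N/r_P = (k₁·C_M^1.5)/(k₂·C_M^0.5) = (k₁/k₂)·C_M.
= (2.35×6.680^1.5) / (0.430×6.680^0.5) = 40.57/1.111 = 36.5.

36.5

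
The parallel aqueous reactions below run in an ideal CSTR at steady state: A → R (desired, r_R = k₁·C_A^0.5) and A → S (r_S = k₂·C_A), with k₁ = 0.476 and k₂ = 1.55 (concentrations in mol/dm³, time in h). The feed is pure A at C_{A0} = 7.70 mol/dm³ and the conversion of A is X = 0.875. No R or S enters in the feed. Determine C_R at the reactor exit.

Exit C_A = C_{A0}(1−X) = 7.70×0.125 = 0.9625 mol/dm³.
Rates in a CSTR are evaluated at the outlet concentration: r_R = 0.476×0.9625^0.5 = 0.4670, r_S = 1.55×0.9625 = 1.492.
Fraction of consumed A going to R: r_R/(r_R+r_S) = 0.2384.
C_R = 0.2384·C_{A0}·X = 0.2384×7.70×0.875 = 1.61 mol/dm³.

1.61 mol/dm³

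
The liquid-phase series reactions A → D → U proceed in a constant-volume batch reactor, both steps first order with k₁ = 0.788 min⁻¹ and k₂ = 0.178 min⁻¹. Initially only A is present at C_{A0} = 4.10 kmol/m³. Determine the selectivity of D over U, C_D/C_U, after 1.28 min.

7.16

For first-order series with pure A initially, C_D(t) = k₁C_{A0}/(k₂−k₁)·(e^(−k₁t) − e^(−k₂t)).
e^(−k₁t) = e^(−0.788×1.28) = e^(−1.009) = 0.3647; e^(−k₂t) = e^(−0.2278) = 0.7963.
C_D = 0.788×4.10/(0.178−0.788) × (0.3647−0.7963) = (-5.296)×(-0.4315) = 2.286 kmol/m³.
C_A = C_{A0}e^(−k₁t) = 1.495 kmol/m³, so C_U = C_{A0}−C_A−C_D = 0.3191 kmol/m³; C_D/C_U = 7.16.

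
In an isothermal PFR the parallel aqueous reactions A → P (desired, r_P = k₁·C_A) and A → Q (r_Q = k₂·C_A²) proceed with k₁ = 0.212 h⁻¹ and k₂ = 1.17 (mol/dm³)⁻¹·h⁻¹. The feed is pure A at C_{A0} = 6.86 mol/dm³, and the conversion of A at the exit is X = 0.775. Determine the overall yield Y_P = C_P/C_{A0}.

0.0372

C_A = C_{A0}(1−X) = 1.543 mol/dm³.
Along a PFR/batch, dC_P/dC_A = −r_P/(r_P+r_Q) = −k₁/(k₁+k₂·C_A).
Integrating from C_{A0} to C_A: C_P = (0.212/1.17)·ln[(0.212+1.17·6.86)/(0.212+1.17·1.54)] = 0.1812·ln(8.238/2.018) = 0.2549 mol/dm³.
Y_P = C_P/C_{A0} = 0.2549/6.86 = 0.0372.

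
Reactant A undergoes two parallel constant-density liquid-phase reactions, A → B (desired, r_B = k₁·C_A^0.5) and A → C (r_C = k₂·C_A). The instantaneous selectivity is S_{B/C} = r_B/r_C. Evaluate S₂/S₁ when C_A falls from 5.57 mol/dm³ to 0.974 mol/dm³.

2.39

S_{B/C} = (k₁/k₂)·C_A^-0.5, so S₂/S₁ = (C_{A,2}/C_{A,1})^-0.5.
= (0.974/5.57)^(-0.5) = (0.1749)^(-0.5) = 2.39.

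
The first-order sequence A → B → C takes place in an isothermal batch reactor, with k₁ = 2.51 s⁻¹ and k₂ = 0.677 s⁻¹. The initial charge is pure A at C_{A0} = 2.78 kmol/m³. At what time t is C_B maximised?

0.715 s

For first-order series the maximum of C_B occurs at t_opt = ln(k₂/k₁)/(k₂−k₁).
= ln(0.677/2.51)/(0.677−2.51) = ln(0.2697)/-1.833 = -1.310/-1.833 = 0.715 s.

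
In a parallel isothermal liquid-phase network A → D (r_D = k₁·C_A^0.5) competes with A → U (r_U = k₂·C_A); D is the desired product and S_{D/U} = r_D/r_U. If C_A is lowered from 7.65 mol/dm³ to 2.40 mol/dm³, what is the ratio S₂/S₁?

1.79

S_{D/U} = (k₁/k₂)·C_A^-0.5, so S₂/S₁ = (C_{A,2}/C_{A,1})^-0.5.
= (2.40/7.65)^(-0.5) = (0.3137)^(-0.5) = 1.79.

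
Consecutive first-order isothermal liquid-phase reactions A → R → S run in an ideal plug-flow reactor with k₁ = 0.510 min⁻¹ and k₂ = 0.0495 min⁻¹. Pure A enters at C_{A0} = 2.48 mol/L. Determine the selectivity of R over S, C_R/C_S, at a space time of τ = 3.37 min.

9.02

The intermediate concentration in a first-order A→B→C sequence is C_R = k₁C_{A0}(e^(−k₁τ) − e^(−k₂τ))/(k₂−k₁).
e^(−k₁τ) = e^(−0.510×3.37) = e^(−1.719) = 0.1793; e^(−k₂τ) = e^(−0.1668) = 0.8464.
C_R = 0.510×2.48/(0.0495−0.510) × (0.1793−0.8464) = (-2.747)×(-0.6671) = 1.832 mol/L.
C_A = C_{A0}e^(−k₁τ) = 0.4447 mol/L, so C_S = C_{A0}−C_A−C_R = 0.2032 mol/L; C_R/C_S = 9.02.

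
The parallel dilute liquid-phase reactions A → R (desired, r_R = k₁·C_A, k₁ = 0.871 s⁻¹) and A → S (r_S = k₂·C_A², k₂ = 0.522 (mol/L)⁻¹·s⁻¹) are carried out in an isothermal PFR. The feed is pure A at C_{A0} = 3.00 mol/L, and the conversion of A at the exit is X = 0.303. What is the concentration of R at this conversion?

C_A = C_{A0}(1−X) = 2.091 mol/L.
Along a PFR/batch, dC_R/dC_A = −r_R/(r_R+r_S) = −k₁/(k₁+k₂·C_A).
Integrating from C_{A0} to C_A: C_R = (0.871/0.522)·ln[(0.871+0.522·3.00)/(0.871+0.522·2.09)] = 1.669·ln(2.437/1.963) = 0.3613 mol/L.

0.361 mol/L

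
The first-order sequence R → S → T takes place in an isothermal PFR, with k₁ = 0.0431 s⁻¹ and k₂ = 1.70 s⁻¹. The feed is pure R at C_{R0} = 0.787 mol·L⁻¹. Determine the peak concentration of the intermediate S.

0.0181 mol·L⁻¹

At the optimum, C_{S,max}/C_{R0} = (k₁/k₂)^[k₂/(k₂−k₁)].
= (0.0431/1.70)^(1.70/(1.70−0.0431)) = (0.02535)^(1.026) = 0.02304.
C_{S,max} = 0.02304×0.787 = 0.0181 mol·L⁻¹.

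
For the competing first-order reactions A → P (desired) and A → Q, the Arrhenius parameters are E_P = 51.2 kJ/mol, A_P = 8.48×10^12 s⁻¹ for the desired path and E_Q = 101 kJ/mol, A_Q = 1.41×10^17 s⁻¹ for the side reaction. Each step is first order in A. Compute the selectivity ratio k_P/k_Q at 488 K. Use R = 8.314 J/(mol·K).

12.9

With equal orders, S_{P/Q} = k_P/k_Q = (A_P/A_Q)·exp[(E_Q−E_P)/(RT)].
(E_Q−E_P)/(RT) = (101−51.2)×10³/(8.314×488) = 49800/4057 = 12.27.
k_P/k_Q = (8.48×10^12/1.41×10^17)·exp(12.27) = 6.014×10^-5 × 2.141×10^5 = 12.9.
Since E_P < E_Q, lowering the temperature improves selectivity toward P.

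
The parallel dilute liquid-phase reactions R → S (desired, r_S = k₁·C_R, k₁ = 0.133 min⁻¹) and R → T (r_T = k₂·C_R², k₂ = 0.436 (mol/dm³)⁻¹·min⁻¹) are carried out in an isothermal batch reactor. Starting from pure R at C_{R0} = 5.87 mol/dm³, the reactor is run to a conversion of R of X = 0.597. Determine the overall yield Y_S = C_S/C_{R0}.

0.0436

C_R = C_{R0}(1−X) = 2.366 mol/dm³.
Along a PFR/batch, dC_S/dC_R = −r_S/(r_S+r_T) = −k₁/(k₁+k₂·C_R).
Integrating from C_{R0} to C_R: C_S = (0.133/0.436)·ln[(0.133+0.436·5.87)/(0.133+0.436·2.37)] = 0.3050·ln(2.692/1.164) = 0.2557 mol/dm³.
Y_S = C_S/C_{R0} = 0.2557/5.87 = 0.0436.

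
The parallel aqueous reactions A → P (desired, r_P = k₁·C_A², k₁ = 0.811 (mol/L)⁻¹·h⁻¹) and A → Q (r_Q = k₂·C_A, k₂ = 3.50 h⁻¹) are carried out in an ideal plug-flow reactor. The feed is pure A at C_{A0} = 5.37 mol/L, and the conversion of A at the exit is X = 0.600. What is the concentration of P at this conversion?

C_A = C_{A0}(1−X) = 2.148 mol/L.
Along a PFR/batch, dC_Q/dC_A = −r_Q/(r_P+r_Q) = −k₂/(k₂+k₁·C_A).
Integrating from C_{A0} to C_A: C_Q = (3.50/0.811)·ln[(3.50+0.811·5.37)/(3.50+0.811·2.15)] = 4.316·ln(7.855/5.242) = 1.745 mol/L.
Then C_P = (C_{A0}−C_A) − C_Q = 3.222 − 1.745 = 1.477 mol/L.

1.48 mol/L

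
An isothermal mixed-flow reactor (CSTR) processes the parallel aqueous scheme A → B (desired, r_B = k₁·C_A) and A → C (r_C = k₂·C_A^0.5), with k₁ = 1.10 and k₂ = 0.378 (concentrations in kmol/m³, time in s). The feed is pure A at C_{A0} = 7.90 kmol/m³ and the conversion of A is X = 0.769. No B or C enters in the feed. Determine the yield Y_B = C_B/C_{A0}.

0.613

Exit C_A = C_{A0}(1−X) = 7.90×0.231 = 1.825 kmol/m³.
A CSTR operates uniformly at the exit composition, giving r_B = 2.007 and r_C = 0.5106 (each k·C_A^n at C_A = 1.825).
Fraction of consumed A going to B: r_B/(r_B+r_C) = 0.7972.
C_B = 0.7972·C_{A0}·X = 0.7972×7.90×0.769 = 4.84 kmol/m³; Y_B = C_B/C_{A0} = 0.613.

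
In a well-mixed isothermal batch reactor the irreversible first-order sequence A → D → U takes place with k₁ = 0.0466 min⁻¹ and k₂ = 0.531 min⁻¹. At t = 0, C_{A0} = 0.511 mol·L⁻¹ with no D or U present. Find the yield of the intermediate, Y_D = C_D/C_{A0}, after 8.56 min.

0.0635

Solving the coupled first-order balances gives C_D(t) = [k₁/(k₂−k₁)]·C_{A0}·(e^(−k₁t) − e^(−k₂t)).
e^(−k₁t) = e^(−0.0466×8.56) = e^(−0.3989) = 0.6711; e^(−k₂t) = e^(−4.545) = 0.01062.
C_D = 0.0466×0.511/(0.531−0.0466) × (0.6711−0.01062) = 0.04916×0.6604 = 0.03247 mol·L⁻¹.
Y_D = C_D/C_{A0} = 0.03247/0.511 = 0.0635.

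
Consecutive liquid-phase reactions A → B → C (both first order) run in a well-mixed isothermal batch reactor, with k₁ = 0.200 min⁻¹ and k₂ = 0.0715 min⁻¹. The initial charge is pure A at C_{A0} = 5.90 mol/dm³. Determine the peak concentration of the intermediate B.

Evaluating C_B at t_opt = ln(k₂/k₁)/(k₂−k₁) gives C_{B,max}/C_{A0} = (k₁/k₂)^[k₂/(k₂−k₁)].
= (0.200/0.0715)^(0.0715/(0.0715−0.200)) = (2.797)^(-0.5564) = 0.5642.
C_{B,max} = 0.5642×5.90 = 3.33 mol/dm³.

3.33 mol/dm³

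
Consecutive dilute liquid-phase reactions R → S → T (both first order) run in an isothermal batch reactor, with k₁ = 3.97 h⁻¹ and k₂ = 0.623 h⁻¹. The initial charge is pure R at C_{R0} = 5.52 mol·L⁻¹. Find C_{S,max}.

At the optimum, C_{S,max}/C_{R0} = (k₁/k₂)^[k₂/(k₂−k₁)].
= (3.97/0.623)^(0.623/(0.623−3.97)) = (6.372)^(-0.1861) = 0.7084.
C_{S,max} = 0.7084×5.52 = 3.91 mol·L⁻¹.

3.91 mol·L⁻¹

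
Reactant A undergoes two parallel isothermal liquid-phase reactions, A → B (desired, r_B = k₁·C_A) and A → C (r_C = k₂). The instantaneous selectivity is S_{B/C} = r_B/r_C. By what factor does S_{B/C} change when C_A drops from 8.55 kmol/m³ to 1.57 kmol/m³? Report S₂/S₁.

S_{B/C} = (k₁/k₂)·C_A, so S₂/S₁ = (C_{A,2}/C_{A,1}).
= 1.57/8.55 = 0.184.

0.184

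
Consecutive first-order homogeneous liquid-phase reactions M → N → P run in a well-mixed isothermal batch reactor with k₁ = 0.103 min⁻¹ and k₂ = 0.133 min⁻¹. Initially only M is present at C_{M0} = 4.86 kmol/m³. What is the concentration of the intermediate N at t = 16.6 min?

1.18 kmol/m³

The intermediate concentration in a first-order A→B→C sequence is C_N = k₁C_{M0}(e^(−k₁t) − e^(−k₂t))/(k₂−k₁).
e^(−k₁t) = e^(−0.103×16.6) = e^(−1.710) = 0.1809; e^(−k₂t) = e^(−2.208) = 0.1099.
C_N = 0.103×4.86/(0.133−0.103) × (0.1809−0.1099) = 16.69×0.07096 = 1.184 kmol/m³.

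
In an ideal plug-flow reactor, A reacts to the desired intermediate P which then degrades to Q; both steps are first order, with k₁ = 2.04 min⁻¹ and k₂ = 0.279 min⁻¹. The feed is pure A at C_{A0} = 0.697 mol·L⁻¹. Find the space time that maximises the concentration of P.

1.13 min

Setting dC_P/dτ = 0 gives τ_opt = ln(k₂/k₁)/(k₂−k₁).
= ln(0.279/2.04)/(0.279−2.04) = ln(0.1368)/-1.761 = -1.989/-1.761 = 1.13 min.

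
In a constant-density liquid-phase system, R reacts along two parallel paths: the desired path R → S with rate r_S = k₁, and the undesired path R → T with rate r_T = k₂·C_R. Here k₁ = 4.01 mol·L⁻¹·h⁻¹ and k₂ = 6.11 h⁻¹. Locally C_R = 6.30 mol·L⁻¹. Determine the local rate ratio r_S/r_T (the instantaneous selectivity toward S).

S_{S/T} = r_S/r_T = (k₁)/(k₂·C_R) = (k₁/k₂)·C_R⁻¹.
= (4.01) / (6.11×6.300) = 4.010/38.49 = 0.104.

0.104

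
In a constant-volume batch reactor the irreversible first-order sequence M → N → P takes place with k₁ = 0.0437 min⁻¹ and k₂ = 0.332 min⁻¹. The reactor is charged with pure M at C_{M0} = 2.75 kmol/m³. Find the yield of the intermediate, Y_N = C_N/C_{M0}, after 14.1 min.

Solving the coupled first-order balances gives C_N(t) = [k₁/(k₂−k₁)]·C_{M0}·(e^(−k₁t) − e^(−k₂t)).
e^(−k₁t) = e^(−0.0437×14.1) = e^(−0.6162) = 0.5400; e^(−k₂t) = e^(−4.681) = 0.009268.
C_N = 0.0437×2.75/(0.332−0.0437) × (0.5400−0.009268) = 0.4168×0.5307 = 0.2212 kmol/m³.
Y_N = C_N/C_{M0} = 0.2212/2.75 = 0.0804.

0.0804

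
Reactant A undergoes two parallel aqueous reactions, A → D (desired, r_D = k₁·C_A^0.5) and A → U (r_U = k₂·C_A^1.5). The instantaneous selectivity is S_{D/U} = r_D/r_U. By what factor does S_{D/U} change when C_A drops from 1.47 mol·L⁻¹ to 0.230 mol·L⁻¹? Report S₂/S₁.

6.39

S_{D/U} = (k₁/k₂)·C_A⁻¹, so S₂/S₁ = (C_{A,2}/C_{A,1})⁻¹.
= 1.47/0.230 = 6.39.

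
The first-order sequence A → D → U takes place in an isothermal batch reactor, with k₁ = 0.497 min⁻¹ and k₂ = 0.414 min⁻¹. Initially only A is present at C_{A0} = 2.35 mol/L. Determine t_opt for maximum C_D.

For first-order series the maximum of C_D occurs at t_opt = ln(k₂/k₁)/(k₂−k₁).
= ln(0.414/0.497)/(0.414−0.497) = ln(0.8330)/-0.08300 = -0.1827/-0.08300 = 2.20 min.

2.20 min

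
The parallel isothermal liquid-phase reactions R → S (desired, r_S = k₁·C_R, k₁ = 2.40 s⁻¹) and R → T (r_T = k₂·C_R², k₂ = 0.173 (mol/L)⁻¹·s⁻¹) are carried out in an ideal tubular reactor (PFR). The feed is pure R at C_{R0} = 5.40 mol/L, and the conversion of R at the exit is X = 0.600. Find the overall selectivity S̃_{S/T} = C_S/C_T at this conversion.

3.72

C_R = C_{R0}(1−X) = 2.160 mol/L.
Along a PFR/batch, dC_S/dC_R = −r_S/(r_S+r_T) = −k₁/(k₁+k₂·C_R).
Integrating from C_{R0} to C_R: C_S = (2.40/0.173)·ln[(2.40+0.173·5.40)/(2.40+0.173·2.16)] = 13.87·ln(3.334/2.774) = 2.553 mol/L.
C_T = (C_{R0}−C_R)−C_S = 0.6866 mol/L; S̃_{S/T} = 2.553/0.6866 = 3.72.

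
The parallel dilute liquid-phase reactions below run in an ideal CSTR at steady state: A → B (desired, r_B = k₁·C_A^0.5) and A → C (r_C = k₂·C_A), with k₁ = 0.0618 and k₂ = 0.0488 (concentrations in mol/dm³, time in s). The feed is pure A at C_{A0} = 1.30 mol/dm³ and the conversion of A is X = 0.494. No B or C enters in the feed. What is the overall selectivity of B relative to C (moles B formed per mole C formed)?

Exit C_A = C_{A0}(1−X) = 1.30×0.506 = 0.6578 mol/dm³.
In a CSTR the entire volume is at exit conditions, so r_B = 0.0618×0.6578^0.5 = 0.05012 and r_C = 0.0488×0.6578 = 0.03210.
Overall selectivity = C_B/C_C = r_Bτ/(r_Cτ) = r_B/r_C = 1.56.

1.56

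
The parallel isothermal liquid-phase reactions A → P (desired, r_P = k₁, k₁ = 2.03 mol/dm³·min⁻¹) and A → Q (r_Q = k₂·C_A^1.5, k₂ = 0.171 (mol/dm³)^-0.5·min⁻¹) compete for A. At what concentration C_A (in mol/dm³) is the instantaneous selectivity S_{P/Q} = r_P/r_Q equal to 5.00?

S_{P/Q} = (k₁/k₂)·C_A^-1.5 ⇒ C_A = (S·k₂/k₁)^(1/(-1.5)).
= (5.00×0.171/2.03)^(-0.6667) = (0.4212)^(-0.6667) = 1.78 mol/dm³.

1.78 mol/dm³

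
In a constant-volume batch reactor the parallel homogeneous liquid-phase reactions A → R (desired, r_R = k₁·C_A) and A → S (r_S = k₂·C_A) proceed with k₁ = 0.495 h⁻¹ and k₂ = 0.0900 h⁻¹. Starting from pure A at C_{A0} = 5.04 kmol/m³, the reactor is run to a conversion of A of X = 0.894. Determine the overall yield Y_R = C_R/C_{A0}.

0.756

C_A = C_{A0}(1−X) = 0.5342 kmol/m³.
Both paths are first order in A, so the instantaneous fraction to R is constant: dC_R/d(−C_A) = k₁/(k₁+k₂) = 0.8462.
C_R = 0.8462·(C_{A0}−C_A) = 0.8462×4.506 = 3.81 kmol/m³.
Y_R = C_R/C_{A0} = 3.813/5.04 = 0.756.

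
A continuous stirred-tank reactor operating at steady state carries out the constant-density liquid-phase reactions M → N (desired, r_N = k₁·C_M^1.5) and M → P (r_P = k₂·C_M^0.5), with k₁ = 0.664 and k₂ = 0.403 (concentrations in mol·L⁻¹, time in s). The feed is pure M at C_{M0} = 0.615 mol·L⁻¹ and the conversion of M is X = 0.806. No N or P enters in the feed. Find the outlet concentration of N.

Exit C_M = C_{M0}(1−X) = 0.615×0.194 = 0.1193 mol·L⁻¹.
In a CSTR the entire volume is at exit conditions, so r_N = 0.664×0.1193^1.5 = 0.02736 and r_P = 0.403×0.1193^0.5 = 0.1392.
Fraction of consumed M going to N: r_N/(r_N+r_P) = 0.1643.
C_N = 0.1643·C_{M0}·X = 0.1643×0.615×0.806 = 0.0814 mol·L⁻¹.

0.0814 mol·L⁻¹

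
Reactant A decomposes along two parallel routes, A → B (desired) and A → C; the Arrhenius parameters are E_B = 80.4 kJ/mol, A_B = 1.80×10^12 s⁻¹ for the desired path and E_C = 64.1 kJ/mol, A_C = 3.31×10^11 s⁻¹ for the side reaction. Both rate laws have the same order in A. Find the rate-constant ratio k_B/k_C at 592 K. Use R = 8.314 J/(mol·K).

With equal orders, S_{B/C} = k_B/k_C = (A_B/A_C)·exp[(E_C−E_B)/(RT)].
(E_C−E_B)/(RT) = (64.1−80.4)×10³/(8.314×592) = -16300/4922 = -3.312.
k_B/k_C = (1.80×10^12/3.31×10^11)·exp(-3.312) = 5.438 × 0.03645 = 0.198.
Since E_B > E_C, raising the temperature improves selectivity toward B.

0.198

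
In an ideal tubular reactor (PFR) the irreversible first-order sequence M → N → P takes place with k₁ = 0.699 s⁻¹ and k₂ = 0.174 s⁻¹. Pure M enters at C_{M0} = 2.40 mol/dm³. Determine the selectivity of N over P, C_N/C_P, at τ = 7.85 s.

The intermediate concentration in a first-order A→B→C sequence is C_N = k₁C_{M0}(e^(−k₁τ) − e^(−k₂τ))/(k₂−k₁).
e^(−k₁τ) = e^(−0.699×7.85) = e^(−5.487) = 0.004140; e^(−k₂τ) = e^(−1.366) = 0.2552.
C_N = 0.699×2.40/(0.174−0.699) × (0.004140−0.2552) = (-3.195)×(-0.2510) = 0.8021 mol/dm³.
C_M = C_{M0}e^(−k₁τ) = 0.009935 mol/dm³, so C_P = C_{M0}−C_M−C_N = 1.588 mol/dm³; C_N/C_P = 0.505.

0.505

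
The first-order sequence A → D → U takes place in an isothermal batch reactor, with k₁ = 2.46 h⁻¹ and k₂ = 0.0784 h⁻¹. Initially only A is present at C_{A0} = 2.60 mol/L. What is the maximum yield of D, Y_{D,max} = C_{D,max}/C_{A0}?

0.893

For a first-order series the maximum intermediate yield is C_{D,max}/C_{A0} = (k₁/k₂)^[k₂/(k₂−k₁)].
= (2.46/0.0784)^(0.0784/(0.0784−2.46)) = (31.38)^(-0.03292) = 0.8928.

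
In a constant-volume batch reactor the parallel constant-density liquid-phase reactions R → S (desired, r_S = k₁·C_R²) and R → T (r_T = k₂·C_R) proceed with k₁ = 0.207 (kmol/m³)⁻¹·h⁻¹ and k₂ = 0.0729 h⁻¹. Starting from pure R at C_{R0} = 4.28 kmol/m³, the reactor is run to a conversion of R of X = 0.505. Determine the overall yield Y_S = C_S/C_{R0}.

C_R = C_{R0}(1−X) = 2.119 kmol/m³.
Along a PFR/batch, dC_T/dC_R = −r_T/(r_S+r_T) = −k₂/(k₂+k₁·C_R).
Integrating from C_{R0} to C_R: C_T = (0.0729/0.207)·ln[(0.0729+0.207·4.28)/(0.0729+0.207·2.12)] = 0.3522·ln(0.9589/0.5115) = 0.2213 kmol/m³.
Then C_S = (C_{R0}−C_R) − C_T = 2.161 − 0.2213 = 1.940 kmol/m³.
Y_S = C_S/C_{R0} = 1.940/4.28 = 0.453.

0.453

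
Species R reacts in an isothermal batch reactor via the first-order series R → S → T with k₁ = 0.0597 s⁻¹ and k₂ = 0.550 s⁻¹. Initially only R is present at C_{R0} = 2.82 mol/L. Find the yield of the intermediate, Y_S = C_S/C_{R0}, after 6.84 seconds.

0.0781

For first-order series with pure R initially, C_S(t) = k₁C_{R0}/(k₂−k₁)·(e^(−k₁t) − e^(−k₂t)).
e^(−k₁t) = e^(−0.0597×6.84) = e^(−0.4083) = 0.6647; e^(−k₂t) = e^(−3.762) = 0.02324.
C_S = 0.0597×2.82/(0.550−0.0597) × (0.6647−0.02324) = 0.3434×0.6415 = 0.2203 mol/L.
Y_S = C_S/C_{R0} = 0.2203/2.82 = 0.0781.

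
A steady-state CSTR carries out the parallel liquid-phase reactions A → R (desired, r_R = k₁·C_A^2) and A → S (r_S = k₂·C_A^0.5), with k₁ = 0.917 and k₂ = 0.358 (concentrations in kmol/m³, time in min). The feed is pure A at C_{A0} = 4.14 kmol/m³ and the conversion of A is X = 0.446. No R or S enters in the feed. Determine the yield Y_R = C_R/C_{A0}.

0.401

Exit C_A = C_{A0}(1−X) = 4.14×0.554 = 2.294 kmol/m³.
A CSTR operates uniformly at the exit composition, giving r_R = 4.824 and r_S = 0.5422 (each k·C_A^n at C_A = 2.294).
Fraction of consumed A going to R: r_R/(r_R+r_S) = 0.8990.
C_R = 0.8990·C_{A0}·X = 0.8990×4.14×0.446 = 1.66 kmol/m³; Y_R = C_R/C_{A0} = 0.401.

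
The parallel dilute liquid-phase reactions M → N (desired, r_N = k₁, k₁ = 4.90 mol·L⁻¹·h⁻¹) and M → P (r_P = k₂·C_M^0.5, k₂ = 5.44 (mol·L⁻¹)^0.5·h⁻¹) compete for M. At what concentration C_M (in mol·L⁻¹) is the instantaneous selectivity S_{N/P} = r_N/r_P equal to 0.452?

3.97 mol·L⁻¹

S_{N/P} = (k₁/k₂)·C_M^-0.5 ⇒ C_M = (S·k₂/k₁)^(-2).
= (0.452×5.44/4.90)^(-2) = (0.5018)^(-2) = 3.97 mol·L⁻¹.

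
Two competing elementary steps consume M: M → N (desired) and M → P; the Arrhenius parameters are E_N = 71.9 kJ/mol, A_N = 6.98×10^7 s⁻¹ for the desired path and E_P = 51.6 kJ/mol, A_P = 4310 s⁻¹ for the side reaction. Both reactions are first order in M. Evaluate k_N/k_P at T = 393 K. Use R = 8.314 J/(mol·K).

32.4

With equal orders, S_{N/P} = k_N/k_P = (A_N/A_P)·exp[(E_P−E_N)/(RT)].
(E_P−E_N)/(RT) = (51.6−71.9)×10³/(8.314×393) = -20300/3267 = -6.213.
k_N/k_P = (6.98×10^7/4310)·exp(-6.213) = 16195 × 0.002003 = 32.4.
Since E_N > E_P, raising the temperature improves selectivity toward N.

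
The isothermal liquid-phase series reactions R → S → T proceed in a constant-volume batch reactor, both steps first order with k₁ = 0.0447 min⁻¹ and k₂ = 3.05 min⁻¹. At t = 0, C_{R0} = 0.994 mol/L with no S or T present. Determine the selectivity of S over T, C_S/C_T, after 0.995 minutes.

0.451

Solving the coupled first-order balances gives C_S(t) = [k₁/(k₂−k₁)]·C_{R0}·(e^(−k₁t) − e^(−k₂t)).
e^(−k₁t) = e^(−0.0447×0.995) = e^(−0.04448) = 0.9565; e^(−k₂t) = e^(−3.035) = 0.04809.
C_S = 0.0447×0.994/(3.05−0.0447) × (0.9565−0.04809) = 0.01478×0.9084 = 0.01343 mol/L.
C_R = C_{R0}e^(−k₁t) = 0.9508 mol/L, so C_T = C_{R0}−C_R−C_S = 0.02981 mol/L; C_S/C_T = 0.451.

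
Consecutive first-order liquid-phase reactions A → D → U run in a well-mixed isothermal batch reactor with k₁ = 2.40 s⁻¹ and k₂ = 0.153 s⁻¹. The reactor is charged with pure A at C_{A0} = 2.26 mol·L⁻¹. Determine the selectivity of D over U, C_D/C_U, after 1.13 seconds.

For first-order series with pure A initially, C_D(t) = k₁C_{A0}/(k₂−k₁)·(e^(−k₁t) − e^(−k₂t)).
e^(−k₁t) = e^(−2.40×1.13) = e^(−2.712) = 0.06640; e^(−k₂t) = e^(−0.1729) = 0.8412.
C_D = 2.40×2.26/(0.153−2.40) × (0.06640−0.8412) = (-2.414)×(-0.7748) = 1.870 mol·L⁻¹.
C_A = C_{A0}e^(−k₁t) = 0.1501 mol·L⁻¹, so C_U = C_{A0}−C_A−C_D = 0.2396 mol·L⁻¹; C_D/C_U = 7.81.

7.81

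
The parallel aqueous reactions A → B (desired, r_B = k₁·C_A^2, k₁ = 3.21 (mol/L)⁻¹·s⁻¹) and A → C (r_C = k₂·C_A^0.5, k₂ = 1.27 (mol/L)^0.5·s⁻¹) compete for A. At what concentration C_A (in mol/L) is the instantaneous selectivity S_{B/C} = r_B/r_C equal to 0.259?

0.219 mol/L

S_{B/C} = (k₁/k₂)·C_A^1.5 ⇒ C_A = (S·k₂/k₁)^(1/1.5).
= (0.259×1.27/3.21)^(0.6667) = (0.1025)^(0.6667) = 0.219 mol/L.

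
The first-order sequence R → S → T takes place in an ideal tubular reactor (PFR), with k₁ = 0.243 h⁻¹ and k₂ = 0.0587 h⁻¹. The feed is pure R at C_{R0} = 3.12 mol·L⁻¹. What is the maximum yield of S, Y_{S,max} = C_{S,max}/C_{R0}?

For a first-order series the maximum intermediate yield is C_{S,max}/C_{R0} = (k₁/k₂)^[k₂/(k₂−k₁)].
= (0.243/0.0587)^(0.0587/(0.0587−0.243)) = (4.140)^(-0.3185) = 0.6361.

0.636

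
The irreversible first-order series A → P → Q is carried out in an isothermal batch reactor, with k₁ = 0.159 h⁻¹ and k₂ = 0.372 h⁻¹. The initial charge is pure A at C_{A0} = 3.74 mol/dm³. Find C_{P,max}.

0.848 mol/dm³

At the optimum, C_{P,max}/C_{A0} = (k₁/k₂)^[k₂/(k₂−k₁)].
= (0.159/0.372)^(0.372/(0.372−0.159)) = (0.4274)^(1.746) = 0.2266.
C_{P,max} = 0.2266×3.74 = 0.848 mol/dm³.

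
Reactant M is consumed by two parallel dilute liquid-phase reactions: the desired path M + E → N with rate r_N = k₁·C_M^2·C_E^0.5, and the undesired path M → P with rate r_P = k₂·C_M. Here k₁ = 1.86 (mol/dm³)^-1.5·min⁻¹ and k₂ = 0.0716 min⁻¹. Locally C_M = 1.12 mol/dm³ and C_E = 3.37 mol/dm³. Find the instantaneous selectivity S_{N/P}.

S_{N/P} = r_N/r_P = (k₁·C_M^2·C_E^0.5)/(k₂·C_M) = (k₁/k₂)·C_M·C_E^0.5.
= (1.86×1.120^2×3.370^0.5) / (0.0716×1.120) = 4.283/0.08019 = 53.4.

53.4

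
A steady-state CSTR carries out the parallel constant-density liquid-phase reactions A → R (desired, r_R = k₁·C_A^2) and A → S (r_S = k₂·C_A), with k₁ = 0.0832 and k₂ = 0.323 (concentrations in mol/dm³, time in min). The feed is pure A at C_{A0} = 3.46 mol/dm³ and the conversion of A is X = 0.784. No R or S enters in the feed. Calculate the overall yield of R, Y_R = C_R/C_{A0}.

0.127

Exit C_A = C_{A0}(1−X) = 3.46×0.216 = 0.7474 mol/dm³.
A CSTR operates uniformly at the exit composition, giving r_R = 0.04647 and r_S = 0.2414 (each k·C_A^n at C_A = 0.7474).
Fraction of consumed A going to R: r_R/(r_R+r_S) = 0.1614.
C_R = 0.1614·C_{A0}·X = 0.1614×3.46×0.784 = 0.438 mol/dm³; Y_R = C_R/C_{A0} = 0.127.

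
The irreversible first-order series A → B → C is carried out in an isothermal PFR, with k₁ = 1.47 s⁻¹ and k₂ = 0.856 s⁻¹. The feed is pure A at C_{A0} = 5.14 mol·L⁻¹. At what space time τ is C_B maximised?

0.881 s

Setting dC_B/dτ = 0 gives τ_opt = ln(k₂/k₁)/(k₂−k₁).
= ln(0.856/1.47)/(0.856−1.47) = ln(0.5823)/-0.6140 = -0.5407/-0.6140 = 0.881 s.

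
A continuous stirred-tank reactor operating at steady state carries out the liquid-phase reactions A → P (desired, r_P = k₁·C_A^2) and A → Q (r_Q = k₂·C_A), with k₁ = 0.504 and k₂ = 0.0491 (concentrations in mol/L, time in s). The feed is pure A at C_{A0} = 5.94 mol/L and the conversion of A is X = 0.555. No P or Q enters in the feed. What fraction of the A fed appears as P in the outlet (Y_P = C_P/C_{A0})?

0.535

Exit C_A = C_{A0}(1−X) = 5.94×0.445 = 2.643 mol/L.
In a CSTR the entire volume is at exit conditions, so r_P = 0.504×2.643^2 = 3.521 and r_Q = 0.0491×2.643 = 0.1298.
Fraction of consumed A going to P: r_P/(r_P+r_Q) = 0.9645.
C_P = 0.9645·C_{A0}·X = 0.9645×5.94×0.555 = 3.18 mol/L; Y_P = C_P/C_{A0} = 0.535.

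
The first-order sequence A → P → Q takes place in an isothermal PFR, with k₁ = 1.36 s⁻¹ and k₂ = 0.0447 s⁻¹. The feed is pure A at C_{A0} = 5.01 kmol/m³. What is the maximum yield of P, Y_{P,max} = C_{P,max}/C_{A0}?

0.890

For a first-order series the maximum intermediate yield is C_{P,max}/C_{A0} = (k₁/k₂)^[k₂/(k₂−k₁)].
= (1.36/0.0447)^(0.0447/(0.0447−1.36)) = (30.43)^(-0.03398) = 0.8904.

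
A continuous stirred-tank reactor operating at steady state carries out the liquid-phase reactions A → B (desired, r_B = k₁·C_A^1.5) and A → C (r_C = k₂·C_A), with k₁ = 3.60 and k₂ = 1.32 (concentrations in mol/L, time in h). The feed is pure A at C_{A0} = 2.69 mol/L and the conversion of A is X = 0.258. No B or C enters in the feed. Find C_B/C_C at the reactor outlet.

Exit C_A = C_{A0}(1−X) = 2.69×0.742 = 1.996 mol/L.
In a CSTR the entire volume is at exit conditions, so r_B = 3.60×1.996^1.5 = 10.15 and r_C = 1.32×1.996 = 2.635.
Overall selectivity = C_B/C_C = r_Bτ/(r_Cτ) = r_B/r_C = 3.85.

3.85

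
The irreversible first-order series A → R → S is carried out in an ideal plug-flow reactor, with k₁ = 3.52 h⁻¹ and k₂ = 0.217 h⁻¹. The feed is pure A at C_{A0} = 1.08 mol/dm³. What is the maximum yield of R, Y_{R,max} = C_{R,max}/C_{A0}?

Evaluating C_R at τ_opt = ln(k₂/k₁)/(k₂−k₁) gives C_{R,max}/C_{A0} = (k₁/k₂)^[k₂/(k₂−k₁)].
= (3.52/0.217)^(0.217/(0.217−3.52)) = (16.22)^(-0.06570) = 0.8327.

0.833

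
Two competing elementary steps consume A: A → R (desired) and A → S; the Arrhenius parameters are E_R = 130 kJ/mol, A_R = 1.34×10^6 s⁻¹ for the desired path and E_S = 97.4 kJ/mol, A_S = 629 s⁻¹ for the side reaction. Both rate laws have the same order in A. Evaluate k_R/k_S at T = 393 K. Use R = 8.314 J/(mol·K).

With equal orders, S_{R/S} = k_R/k_S = (A_R/A_S)·exp[(E_S−E_R)/(RT)].
(E_S−E_R)/(RT) = (97.4−130)×10³/(8.314×393) = -32600/3267 = -9.977.
k_R/k_S = (1.34×10^6/629)·exp(-9.977) = 2130 × 4.644×10^-5 = 0.0989.
Since E_R > E_S, raising the temperature improves selectivity toward R.

0.0989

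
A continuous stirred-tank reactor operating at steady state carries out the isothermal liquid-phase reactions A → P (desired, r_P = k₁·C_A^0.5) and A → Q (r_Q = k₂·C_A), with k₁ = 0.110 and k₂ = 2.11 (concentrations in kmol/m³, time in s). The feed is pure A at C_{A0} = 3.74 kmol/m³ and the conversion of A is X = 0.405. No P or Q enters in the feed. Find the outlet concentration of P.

0.0511 kmol/m³

Exit C_A = C_{A0}(1−X) = 3.74×0.595 = 2.225 kmol/m³.
Rates in a CSTR are evaluated at the outlet concentration: r_P = 0.110×2.225^0.5 = 0.1641, r_Q = 2.11×2.225 = 4.695.
Fraction of consumed A going to P: r_P/(r_P+r_Q) = 0.03377.
C_P = 0.03377·C_{A0}·X = 0.03377×3.74×0.405 = 0.0511 kmol/m³.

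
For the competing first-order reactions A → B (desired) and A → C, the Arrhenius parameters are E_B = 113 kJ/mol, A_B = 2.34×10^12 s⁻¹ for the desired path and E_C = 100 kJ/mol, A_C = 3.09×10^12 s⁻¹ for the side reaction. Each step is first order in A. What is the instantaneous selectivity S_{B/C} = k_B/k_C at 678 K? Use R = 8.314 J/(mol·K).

0.0755

Since both paths have the same order in A, the concentration cancels and S_{B/C} = k_B/k_C = (A_B/A_C)·exp[(E_C−E_B)/(RT)].
(E_C−E_B)/(RT) = (100−113)×10³/(8.314×678) = -13000/5637 = -2.306.
k_B/k_C = (2.34×10^12/3.09×10^12)·exp(-2.306) = 0.7573 × 0.09964 = 0.0755.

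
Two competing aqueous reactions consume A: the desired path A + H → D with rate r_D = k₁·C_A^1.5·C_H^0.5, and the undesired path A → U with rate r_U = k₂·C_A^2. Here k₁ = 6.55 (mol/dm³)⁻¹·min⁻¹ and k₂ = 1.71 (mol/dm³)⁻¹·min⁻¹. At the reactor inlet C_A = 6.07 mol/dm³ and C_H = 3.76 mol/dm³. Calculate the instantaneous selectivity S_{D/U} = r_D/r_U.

S_{D/U} = r_D/r_U = (k₁·C_A^1.5·C_H^0.5)/(k₂·C_A^2) = (k₁/k₂)·C_A^-0.5·C_H^0.5.
= (6.55×6.070^1.5×3.760^0.5) / (1.71×6.070^2) = 189.9/63.00 = 3.01.

3.01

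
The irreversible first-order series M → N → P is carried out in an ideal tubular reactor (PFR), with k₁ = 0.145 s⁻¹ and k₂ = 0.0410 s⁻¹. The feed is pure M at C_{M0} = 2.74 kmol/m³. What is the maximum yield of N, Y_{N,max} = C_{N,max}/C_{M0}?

At the optimum, C_{N,max}/C_{M0} = (k₁/k₂)^[k₂/(k₂−k₁)].
= (0.145/0.0410)^(0.0410/(0.0410−0.145)) = (3.537)^(-0.3942) = 0.6078.

0.608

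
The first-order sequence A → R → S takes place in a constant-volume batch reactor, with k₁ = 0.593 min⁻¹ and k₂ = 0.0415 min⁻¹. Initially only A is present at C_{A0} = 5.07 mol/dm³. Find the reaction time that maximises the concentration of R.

Setting dC_R/dt = 0 gives t_opt = ln(k₂/k₁)/(k₂−k₁).
= ln(0.0415/0.593)/(0.0415−0.593) = ln(0.06998)/-0.5515 = -2.660/-0.5515 = 4.82 min.

4.82 min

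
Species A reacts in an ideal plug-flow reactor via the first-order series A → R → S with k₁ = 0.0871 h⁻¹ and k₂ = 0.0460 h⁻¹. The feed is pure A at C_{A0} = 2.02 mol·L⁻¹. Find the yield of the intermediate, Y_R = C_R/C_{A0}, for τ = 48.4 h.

Solving the coupled first-order balances gives C_R(τ) = [k₁/(k₂−k₁)]·C_{A0}·(e^(−k₁τ) − e^(−k₂τ)).
e^(−k₁τ) = e^(−0.0871×48.4) = e^(−4.216) = 0.01476; e^(−k₂τ) = e^(−2.226) = 0.1079.
C_R = 0.0871×2.02/(0.0460−0.0871) × (0.01476−0.1079) = (-4.281)×(-0.09315) = 0.3988 mol·L⁻¹.
Y_R = C_R/C_{A0} = 0.3988/2.02 = 0.197.

0.197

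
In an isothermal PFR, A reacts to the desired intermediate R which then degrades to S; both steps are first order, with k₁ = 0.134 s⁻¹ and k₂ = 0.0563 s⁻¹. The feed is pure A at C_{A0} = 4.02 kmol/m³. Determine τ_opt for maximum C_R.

For first-order series the maximum of C_R occurs at τ_opt = ln(k₂/k₁)/(k₂−k₁).
= ln(0.0563/0.134)/(0.0563−0.134) = ln(0.4201)/-0.07770 = -0.8671/-0.07770 = 11.2 s.

11.2 s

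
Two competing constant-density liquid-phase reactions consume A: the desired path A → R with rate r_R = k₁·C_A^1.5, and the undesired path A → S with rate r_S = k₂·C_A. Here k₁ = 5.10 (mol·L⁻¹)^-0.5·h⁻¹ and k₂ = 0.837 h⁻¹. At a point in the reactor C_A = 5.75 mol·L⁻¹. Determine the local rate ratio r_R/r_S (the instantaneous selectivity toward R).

S_{R/S} = r_R/r_S = (k₁·C_A^1.5)/(k₂·C_A) = (k₁/k₂)·C_A^0.5.
= (5.10×5.750^1.5) / (0.837×5.750) = 70.32/4.813 = 14.6.

14.6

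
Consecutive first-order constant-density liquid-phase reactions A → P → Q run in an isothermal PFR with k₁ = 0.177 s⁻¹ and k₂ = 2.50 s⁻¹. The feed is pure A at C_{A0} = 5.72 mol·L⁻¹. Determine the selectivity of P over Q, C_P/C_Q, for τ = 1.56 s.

0.304

Solving the coupled first-order balances gives C_P(τ) = [k₁/(k₂−k₁)]·C_{A0}·(e^(−k₁τ) − e^(−k₂τ)).
e^(−k₁τ) = e^(−0.177×1.56) = e^(−0.2761) = 0.7587; e^(−k₂τ) = e^(−3.900) = 0.02024.
C_P = 0.177×5.72/(2.50−0.177) × (0.7587−0.02024) = 0.4358×0.7385 = 0.3219 mol·L⁻¹.
C_A = C_{A0}e^(−k₁τ) = 4.340 mol·L⁻¹, so C_Q = C_{A0}−C_A−C_P = 1.058 mol·L⁻¹; C_P/C_Q = 0.304.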